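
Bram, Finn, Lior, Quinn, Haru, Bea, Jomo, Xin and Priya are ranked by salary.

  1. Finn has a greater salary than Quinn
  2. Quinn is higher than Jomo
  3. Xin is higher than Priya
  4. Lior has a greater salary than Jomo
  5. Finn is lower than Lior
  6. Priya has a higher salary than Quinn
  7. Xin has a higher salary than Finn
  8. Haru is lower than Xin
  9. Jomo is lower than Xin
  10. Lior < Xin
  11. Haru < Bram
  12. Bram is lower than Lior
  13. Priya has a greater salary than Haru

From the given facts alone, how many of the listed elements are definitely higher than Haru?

The elements the relations force above Haru are Bram, Priya, Lior, Xin — no chain reaches any other.
That is 4.

4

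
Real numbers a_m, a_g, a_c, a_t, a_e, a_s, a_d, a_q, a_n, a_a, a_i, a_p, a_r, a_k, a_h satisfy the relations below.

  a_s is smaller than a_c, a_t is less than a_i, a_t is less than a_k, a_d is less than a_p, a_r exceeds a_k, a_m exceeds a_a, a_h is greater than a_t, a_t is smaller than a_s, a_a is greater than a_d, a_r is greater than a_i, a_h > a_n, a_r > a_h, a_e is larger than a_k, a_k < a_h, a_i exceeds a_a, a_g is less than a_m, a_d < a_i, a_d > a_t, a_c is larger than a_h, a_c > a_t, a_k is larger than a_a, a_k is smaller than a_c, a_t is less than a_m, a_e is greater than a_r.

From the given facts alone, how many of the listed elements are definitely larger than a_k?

The elements the relations force above a_k are a_h, a_r, a_c, a_e — no chain reaches any other.
That is 4.

4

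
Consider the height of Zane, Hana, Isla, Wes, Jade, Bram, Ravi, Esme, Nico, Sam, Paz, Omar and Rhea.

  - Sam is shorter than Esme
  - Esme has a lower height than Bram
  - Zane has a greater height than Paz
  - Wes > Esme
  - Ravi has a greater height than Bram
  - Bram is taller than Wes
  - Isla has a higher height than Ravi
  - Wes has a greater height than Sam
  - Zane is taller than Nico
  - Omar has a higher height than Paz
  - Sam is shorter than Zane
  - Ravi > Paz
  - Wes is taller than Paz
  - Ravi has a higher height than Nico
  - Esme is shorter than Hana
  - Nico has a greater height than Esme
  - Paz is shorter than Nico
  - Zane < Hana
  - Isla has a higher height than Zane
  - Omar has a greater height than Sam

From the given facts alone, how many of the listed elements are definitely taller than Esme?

7

Directly above Esme: Nico, Wes, Bram, Hana.
One step further: Zane, Ravi (6 so far).
One step further: Isla (7 so far).
No other element is forced above Esme by the given relations, so the count is 7.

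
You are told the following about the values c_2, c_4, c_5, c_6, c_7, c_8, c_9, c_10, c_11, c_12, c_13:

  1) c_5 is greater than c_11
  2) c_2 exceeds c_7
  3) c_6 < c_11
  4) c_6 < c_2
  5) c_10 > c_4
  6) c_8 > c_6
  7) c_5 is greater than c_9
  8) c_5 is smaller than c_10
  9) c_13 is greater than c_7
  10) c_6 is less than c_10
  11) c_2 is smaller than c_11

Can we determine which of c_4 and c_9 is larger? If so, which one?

undetermined

Following every chain through c_9: above c_9 we get c_5, c_10.
c_4 is not reached, and no chain runs the other way from c_4 to c_9.
So the given relations leave the order of c_9 and c_4 undetermined.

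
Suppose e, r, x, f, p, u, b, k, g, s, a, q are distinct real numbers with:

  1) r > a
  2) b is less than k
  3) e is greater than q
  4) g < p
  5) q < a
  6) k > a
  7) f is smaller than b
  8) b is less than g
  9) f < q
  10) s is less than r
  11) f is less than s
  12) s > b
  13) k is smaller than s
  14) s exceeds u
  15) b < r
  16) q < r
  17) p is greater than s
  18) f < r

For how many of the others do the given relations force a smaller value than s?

6

From s the given relations immediately reach f, b, u, k.
From those, a — 5 in total.
From those, q — 6 in total.
No other element is forced below s by the given relations, so the count is 6.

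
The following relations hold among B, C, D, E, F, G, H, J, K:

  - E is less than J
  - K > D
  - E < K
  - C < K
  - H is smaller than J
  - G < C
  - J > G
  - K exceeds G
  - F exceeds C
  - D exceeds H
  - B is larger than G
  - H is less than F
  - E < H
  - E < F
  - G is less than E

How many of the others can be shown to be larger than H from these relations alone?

The elements the relations force above H are J, D, K, F — no chain reaches any other.
That is 4.

4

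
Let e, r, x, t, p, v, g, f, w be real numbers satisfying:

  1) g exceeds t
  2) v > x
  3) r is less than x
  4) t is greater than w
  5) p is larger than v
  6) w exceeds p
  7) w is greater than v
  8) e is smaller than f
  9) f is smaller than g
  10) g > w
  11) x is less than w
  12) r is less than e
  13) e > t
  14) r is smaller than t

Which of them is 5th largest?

w

The consecutive relations fix a unique order: r < x < v < p < w < t < e < f < g.
Counting 5 from the largest end gives w.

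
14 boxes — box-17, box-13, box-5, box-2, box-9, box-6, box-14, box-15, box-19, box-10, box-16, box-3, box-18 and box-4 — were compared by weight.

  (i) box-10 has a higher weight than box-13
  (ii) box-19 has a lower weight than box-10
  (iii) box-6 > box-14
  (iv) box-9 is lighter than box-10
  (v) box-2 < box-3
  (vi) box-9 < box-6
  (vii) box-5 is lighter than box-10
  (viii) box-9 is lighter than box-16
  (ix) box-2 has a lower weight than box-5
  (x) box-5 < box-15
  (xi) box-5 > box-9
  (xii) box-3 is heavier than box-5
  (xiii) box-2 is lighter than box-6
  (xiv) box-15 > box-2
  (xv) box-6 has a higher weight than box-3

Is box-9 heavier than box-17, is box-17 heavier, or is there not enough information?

Following every chain through box-17: nothing is chained to box-17.
box-9 is not reached, and no chain runs the other way from box-9 to box-17.
So the given relations leave the order of box-17 and box-9 undetermined.

undetermined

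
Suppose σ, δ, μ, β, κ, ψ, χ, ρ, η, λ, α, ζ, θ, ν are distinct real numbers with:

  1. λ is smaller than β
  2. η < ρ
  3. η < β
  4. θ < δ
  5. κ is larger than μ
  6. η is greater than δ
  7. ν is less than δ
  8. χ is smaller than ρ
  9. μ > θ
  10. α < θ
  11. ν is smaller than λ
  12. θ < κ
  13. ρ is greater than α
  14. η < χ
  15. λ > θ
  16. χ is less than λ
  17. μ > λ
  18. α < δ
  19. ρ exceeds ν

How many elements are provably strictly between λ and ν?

3

Chaining upward from ν reaches: δ, η, χ, ρ, μ, β, κ.
Chaining downward from λ reaches: α, θ, δ, η, χ.
Strictly between ν and λ are those in both lists: δ, η, χ — 3 elements.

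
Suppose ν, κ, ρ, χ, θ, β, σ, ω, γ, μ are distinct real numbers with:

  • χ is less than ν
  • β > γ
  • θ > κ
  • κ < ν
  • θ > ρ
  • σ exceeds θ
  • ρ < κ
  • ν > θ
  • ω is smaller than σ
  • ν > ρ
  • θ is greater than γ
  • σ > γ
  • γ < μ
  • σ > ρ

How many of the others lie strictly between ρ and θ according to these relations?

1

Chaining upward from ρ reaches: κ, σ, ν.
Chaining downward from θ reaches: γ, κ.
Strictly between ρ and θ are those in both lists: κ — 1 element.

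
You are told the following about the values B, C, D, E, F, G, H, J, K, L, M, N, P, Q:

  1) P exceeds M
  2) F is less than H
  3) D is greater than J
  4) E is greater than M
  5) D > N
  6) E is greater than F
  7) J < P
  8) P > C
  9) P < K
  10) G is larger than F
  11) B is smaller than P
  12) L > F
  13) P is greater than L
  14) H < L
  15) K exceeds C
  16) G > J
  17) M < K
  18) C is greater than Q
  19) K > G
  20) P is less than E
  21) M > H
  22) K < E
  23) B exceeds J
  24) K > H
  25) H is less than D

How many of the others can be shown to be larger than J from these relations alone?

The elements the relations force above J are G, B, D, P, K, E — no chain reaches any other.
That is 6.

6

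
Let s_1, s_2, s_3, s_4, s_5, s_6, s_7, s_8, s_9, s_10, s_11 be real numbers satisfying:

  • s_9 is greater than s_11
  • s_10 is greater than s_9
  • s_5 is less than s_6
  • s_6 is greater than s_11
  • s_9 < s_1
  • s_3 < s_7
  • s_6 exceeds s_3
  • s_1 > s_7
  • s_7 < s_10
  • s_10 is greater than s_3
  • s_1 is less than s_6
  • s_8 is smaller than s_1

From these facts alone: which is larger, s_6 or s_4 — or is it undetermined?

Following every chain through s_6: below s_6 we get s_11, s_3, s_7, s_9, s_5, s_8, s_1.
s_4 is not reached, and no chain runs the other way from s_4 to s_6.
So the given relations leave the order of s_6 and s_4 undetermined.

undetermined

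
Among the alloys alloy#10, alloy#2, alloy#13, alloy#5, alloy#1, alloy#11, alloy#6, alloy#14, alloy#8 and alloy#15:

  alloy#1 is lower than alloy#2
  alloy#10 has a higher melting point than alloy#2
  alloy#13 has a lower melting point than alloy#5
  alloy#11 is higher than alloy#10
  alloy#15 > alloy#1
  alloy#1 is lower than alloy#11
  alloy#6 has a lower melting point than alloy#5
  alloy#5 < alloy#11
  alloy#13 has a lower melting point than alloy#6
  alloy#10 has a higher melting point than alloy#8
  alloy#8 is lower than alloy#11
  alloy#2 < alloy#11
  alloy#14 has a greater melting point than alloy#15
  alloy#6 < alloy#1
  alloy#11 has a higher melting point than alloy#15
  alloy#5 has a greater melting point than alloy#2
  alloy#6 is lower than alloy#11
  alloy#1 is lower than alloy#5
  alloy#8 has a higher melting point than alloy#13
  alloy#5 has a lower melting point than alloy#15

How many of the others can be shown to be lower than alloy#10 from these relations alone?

The elements the relations force below alloy#10 are alloy#13, alloy#6, alloy#1, alloy#8, alloy#2 — no chain reaches any other.
That is 5.

5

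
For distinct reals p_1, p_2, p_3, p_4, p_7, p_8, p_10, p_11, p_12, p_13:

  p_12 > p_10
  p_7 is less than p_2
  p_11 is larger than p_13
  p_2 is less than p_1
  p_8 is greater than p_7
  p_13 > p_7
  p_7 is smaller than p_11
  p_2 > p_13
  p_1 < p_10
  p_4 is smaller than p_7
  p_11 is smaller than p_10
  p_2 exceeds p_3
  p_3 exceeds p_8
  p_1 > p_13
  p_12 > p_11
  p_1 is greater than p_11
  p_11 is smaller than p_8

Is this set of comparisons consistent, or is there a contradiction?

consistent

The single ordering p_4 < p_7 < p_13 < p_11 < p_8 < p_3 < p_2 < p_1 < p_10 < p_12 satisfies every listed relation, so no contradiction arises.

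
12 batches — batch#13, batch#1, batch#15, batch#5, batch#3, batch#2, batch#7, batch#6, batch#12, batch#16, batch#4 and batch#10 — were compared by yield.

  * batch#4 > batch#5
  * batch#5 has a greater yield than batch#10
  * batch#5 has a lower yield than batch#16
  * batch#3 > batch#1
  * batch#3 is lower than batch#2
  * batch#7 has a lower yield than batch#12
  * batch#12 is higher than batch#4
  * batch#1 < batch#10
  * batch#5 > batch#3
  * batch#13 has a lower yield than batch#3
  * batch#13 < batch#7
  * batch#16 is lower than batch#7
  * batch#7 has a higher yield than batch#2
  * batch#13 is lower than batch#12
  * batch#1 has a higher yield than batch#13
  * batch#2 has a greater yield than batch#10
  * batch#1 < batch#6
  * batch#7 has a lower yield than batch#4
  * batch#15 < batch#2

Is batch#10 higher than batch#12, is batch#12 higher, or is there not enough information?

The relevant relations are batch#10 < batch#5; batch#5 < batch#16; batch#16 < batch#7; batch#7 < batch#4; batch#4 < batch#12.
Chaining these gives batch#10 < batch#5 < batch#16 < batch#7 < batch#4 < batch#12.
So batch#12 is higher.

batch#12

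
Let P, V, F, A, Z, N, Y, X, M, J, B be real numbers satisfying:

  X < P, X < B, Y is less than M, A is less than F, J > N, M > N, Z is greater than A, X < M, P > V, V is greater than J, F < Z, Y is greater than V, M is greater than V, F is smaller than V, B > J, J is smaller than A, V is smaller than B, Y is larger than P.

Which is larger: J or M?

Chaining the given relations: J < A < F < V < P < Y < M.
So J < M; M is the larger of the two.

M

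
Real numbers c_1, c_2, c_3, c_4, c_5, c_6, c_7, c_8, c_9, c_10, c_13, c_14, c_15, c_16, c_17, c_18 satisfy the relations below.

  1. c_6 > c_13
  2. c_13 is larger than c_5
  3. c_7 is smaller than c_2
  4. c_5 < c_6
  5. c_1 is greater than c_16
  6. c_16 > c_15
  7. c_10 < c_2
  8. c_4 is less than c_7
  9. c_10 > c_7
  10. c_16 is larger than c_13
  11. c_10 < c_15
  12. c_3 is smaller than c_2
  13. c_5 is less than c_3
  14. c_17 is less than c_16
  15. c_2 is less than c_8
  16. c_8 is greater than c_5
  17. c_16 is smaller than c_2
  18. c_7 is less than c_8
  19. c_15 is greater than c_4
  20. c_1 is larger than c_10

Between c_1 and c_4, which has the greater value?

c_4 < c_7 and c_7 < c_10 give c_4 < c_10.
With c_10 < c_15: c_4 < c_7 < c_10 < c_15.
Then c_15 < c_16 extends the chain to c_16.
With c_16 < c_1: c_4 < c_7 < c_10 < c_15 < c_16 < c_1.
So c_4 < c_1; c_1 is the larger of the two.

c_1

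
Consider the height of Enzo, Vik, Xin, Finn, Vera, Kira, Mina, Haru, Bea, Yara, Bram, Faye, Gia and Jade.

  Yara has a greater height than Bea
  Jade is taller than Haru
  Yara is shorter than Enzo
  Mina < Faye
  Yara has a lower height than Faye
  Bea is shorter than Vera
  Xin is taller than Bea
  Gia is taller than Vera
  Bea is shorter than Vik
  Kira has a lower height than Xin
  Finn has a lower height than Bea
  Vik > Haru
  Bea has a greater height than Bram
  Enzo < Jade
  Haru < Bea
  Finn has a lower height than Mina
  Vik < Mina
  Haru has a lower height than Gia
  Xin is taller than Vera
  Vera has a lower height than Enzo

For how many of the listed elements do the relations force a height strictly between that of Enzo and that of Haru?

Chaining upward from Haru reaches: Bea, Vik, Vera, Gia, Mina, Yara, Xin, Faye, Jade.
Chaining downward from Enzo reaches: Bram, Finn, Bea, Vera, Yara.
Strictly between Haru and Enzo are those in both lists: Bea, Vera, Yara — 3 elements.

3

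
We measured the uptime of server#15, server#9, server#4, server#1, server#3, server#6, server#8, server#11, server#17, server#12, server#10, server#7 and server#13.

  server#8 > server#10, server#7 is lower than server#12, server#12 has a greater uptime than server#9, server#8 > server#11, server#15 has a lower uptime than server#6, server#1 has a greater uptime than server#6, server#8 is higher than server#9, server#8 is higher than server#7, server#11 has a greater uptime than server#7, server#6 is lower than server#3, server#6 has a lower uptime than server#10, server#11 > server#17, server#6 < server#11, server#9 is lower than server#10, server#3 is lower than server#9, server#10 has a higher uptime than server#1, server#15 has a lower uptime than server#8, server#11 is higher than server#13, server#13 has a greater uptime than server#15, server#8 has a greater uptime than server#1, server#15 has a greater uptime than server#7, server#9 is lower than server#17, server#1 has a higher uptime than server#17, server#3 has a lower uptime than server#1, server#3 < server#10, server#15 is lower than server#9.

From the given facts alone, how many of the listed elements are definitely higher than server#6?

8

The elements the relations force above server#6 are server#3, server#9, server#17, server#1, server#10, server#12, server#11, server#8 — no chain reaches any other.
That is 8.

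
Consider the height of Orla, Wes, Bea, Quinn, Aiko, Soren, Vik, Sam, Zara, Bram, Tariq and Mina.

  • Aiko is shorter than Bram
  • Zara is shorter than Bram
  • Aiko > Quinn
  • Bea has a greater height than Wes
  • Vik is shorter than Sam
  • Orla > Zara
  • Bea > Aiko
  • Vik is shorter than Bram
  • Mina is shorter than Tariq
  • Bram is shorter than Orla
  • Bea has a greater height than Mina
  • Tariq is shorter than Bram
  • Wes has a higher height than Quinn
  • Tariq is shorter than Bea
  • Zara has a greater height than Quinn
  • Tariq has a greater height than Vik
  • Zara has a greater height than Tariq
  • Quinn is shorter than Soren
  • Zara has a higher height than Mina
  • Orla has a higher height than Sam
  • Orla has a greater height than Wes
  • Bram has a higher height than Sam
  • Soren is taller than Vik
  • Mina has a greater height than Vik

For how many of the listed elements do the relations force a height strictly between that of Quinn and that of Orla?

The relations place Quinn below Orla. An element lies strictly between them when it is forced above Quinn and also forced below Orla.
Above Quinn: {Aiko, Wes, Zara, Bram, Bea, Soren}. Below Orla: {Vik, Mina, Tariq, Aiko, Wes, Zara, Sam, Bram}.
Intersection: {Aiko, Wes, Zara, Bram} — 4.

4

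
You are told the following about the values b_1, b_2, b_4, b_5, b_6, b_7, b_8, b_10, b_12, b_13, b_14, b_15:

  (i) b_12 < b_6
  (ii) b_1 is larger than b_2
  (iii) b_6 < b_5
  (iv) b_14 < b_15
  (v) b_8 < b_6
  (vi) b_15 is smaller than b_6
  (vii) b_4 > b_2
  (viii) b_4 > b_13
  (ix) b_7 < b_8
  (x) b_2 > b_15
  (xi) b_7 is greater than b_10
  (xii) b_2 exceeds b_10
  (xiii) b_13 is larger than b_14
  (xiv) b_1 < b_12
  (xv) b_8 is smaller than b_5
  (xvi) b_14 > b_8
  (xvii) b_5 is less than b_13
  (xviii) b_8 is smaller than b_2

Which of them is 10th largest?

b_8

Piecing the relations together gives one ordering: b_10 < b_7 < b_8 < b_14 < b_15 < b_2 < b_1 < b_12 < b_6 < b_5 < b_13 < b_4.
The 10th largest is b_8.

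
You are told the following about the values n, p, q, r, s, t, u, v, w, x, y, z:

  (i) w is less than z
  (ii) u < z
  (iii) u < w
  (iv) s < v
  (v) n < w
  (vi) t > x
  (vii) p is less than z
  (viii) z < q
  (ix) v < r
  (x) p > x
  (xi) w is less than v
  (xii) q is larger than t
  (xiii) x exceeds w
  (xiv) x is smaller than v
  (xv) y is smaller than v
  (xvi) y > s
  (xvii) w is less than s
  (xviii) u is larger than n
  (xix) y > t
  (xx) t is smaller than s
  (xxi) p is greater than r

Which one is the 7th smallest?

y

The consecutive relations fix a unique order: n < u < w < x < t < s < y < v < r < p < z < q.
The 7th smallest is y.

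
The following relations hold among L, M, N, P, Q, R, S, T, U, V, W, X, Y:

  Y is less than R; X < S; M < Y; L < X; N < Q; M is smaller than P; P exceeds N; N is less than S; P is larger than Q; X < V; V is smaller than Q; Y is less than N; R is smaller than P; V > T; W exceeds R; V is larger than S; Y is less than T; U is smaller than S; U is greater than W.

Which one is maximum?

P

Chaining downward from P: directly below it, M, N, R, Q; then Y, V; then X, S, T; then L, U; then W.
That covers every other element, and nothing is given above P, so P is the maximum.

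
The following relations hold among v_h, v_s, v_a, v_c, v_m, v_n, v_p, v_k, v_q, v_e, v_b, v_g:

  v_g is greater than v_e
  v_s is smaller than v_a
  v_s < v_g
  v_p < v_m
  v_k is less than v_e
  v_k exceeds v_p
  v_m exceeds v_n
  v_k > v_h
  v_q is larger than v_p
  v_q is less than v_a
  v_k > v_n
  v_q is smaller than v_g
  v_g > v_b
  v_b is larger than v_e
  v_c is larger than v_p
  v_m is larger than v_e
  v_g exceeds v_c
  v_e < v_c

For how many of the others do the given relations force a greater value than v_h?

6

The elements the relations force above v_h are v_k, v_e, v_b, v_c, v_g, v_m — no chain reaches any other.
That is 6.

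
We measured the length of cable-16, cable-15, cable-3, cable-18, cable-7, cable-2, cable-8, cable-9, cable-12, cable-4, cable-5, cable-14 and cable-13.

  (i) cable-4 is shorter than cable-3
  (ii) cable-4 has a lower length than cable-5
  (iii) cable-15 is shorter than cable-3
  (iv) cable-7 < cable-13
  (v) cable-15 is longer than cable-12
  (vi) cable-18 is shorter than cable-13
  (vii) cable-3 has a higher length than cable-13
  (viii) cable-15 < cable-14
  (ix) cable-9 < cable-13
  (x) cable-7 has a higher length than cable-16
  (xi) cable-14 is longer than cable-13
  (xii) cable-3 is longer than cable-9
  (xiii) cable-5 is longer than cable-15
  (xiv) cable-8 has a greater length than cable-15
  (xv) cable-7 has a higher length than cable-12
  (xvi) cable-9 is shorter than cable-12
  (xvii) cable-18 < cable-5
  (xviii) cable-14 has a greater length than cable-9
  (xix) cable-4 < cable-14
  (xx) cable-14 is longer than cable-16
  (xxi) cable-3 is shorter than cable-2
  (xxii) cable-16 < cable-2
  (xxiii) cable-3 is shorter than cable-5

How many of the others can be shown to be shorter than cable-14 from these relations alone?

8

From cable-14 the given relations immediately reach cable-9, cable-16, cable-4, cable-15, cable-13.
From those, cable-12, cable-7, cable-18 — 8 in total.
No other element is forced below cable-14 by the given relations, so the count is 8.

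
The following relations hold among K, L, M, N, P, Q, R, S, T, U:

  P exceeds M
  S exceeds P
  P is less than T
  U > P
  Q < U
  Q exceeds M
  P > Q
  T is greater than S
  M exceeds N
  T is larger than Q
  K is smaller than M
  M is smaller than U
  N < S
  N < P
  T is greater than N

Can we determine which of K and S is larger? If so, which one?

K < M and M < Q give K < Q.
Then Q < P extends the chain to P.
With P < S: K < M < Q < P < S.
So S is larger.

S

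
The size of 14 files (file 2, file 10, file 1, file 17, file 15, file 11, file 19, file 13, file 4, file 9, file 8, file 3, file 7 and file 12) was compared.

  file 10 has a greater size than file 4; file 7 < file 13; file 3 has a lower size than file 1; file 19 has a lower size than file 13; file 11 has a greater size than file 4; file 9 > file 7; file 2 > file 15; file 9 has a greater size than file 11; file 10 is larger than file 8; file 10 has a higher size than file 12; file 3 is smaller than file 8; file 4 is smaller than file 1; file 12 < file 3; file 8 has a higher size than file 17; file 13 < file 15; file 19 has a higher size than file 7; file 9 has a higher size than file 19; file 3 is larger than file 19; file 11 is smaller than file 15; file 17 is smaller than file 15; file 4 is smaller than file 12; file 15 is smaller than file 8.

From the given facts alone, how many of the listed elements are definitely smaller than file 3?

4

Directly below file 3: file 19, file 12.
One step further: file 7, file 4 (4 so far).
Nothing else is reachable below file 3; 4 in all.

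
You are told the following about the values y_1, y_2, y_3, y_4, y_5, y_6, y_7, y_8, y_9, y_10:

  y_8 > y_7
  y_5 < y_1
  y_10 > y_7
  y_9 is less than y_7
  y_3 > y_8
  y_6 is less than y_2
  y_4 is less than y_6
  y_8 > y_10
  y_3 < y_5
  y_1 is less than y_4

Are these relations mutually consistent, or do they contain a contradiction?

consistent

The single ordering y_9 < y_7 < y_10 < y_8 < y_3 < y_5 < y_1 < y_4 < y_6 < y_2 satisfies every listed relation, so no contradiction arises.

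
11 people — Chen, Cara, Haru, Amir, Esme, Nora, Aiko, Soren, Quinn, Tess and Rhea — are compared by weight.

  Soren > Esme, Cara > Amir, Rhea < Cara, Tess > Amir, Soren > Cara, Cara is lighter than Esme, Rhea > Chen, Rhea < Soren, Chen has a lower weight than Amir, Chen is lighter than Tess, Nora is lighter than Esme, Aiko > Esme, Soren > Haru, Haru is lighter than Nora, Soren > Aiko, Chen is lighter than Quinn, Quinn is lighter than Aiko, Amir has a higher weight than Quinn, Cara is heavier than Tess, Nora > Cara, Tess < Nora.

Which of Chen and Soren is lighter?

Chen

Chen < Quinn and Quinn < Amir give Chen < Amir.
With Amir < Tess: Chen < Quinn < Amir < Tess.
Then Tess < Cara extends the chain to Cara.
Then Cara < Nora extends the chain to Nora.
With Nora < Esme: Chen < Quinn < Amir < Tess < Cara < Nora < Esme.
With Esme < Soren: Chen < Quinn < Amir < Tess < Cara < Nora < Esme < Soren.
So Chen < Soren; Chen is the lighter of the two.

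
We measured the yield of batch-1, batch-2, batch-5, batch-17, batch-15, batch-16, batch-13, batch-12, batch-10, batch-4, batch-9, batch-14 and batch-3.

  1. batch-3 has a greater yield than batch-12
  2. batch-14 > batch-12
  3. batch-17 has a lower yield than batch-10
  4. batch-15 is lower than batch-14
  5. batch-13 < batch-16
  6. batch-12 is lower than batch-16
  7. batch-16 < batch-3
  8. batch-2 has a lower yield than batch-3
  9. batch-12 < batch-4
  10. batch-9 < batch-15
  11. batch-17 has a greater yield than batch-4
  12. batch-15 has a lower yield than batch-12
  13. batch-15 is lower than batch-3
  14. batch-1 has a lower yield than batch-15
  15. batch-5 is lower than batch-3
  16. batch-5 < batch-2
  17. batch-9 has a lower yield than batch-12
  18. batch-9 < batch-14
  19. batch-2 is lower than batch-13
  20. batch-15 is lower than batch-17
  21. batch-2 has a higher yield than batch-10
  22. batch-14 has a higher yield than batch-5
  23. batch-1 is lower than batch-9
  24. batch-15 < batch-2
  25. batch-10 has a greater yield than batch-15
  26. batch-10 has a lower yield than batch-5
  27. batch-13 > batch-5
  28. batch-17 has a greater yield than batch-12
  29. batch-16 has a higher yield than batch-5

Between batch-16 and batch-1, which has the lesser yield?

Following the relations from batch-1: batch-1 < batch-9 < batch-15 < batch-12 < batch-4 < batch-17 < batch-10 < batch-5 < batch-2 < batch-13 < batch-16.
So batch-1 < batch-16; batch-1 is the lower of the two.

batch-1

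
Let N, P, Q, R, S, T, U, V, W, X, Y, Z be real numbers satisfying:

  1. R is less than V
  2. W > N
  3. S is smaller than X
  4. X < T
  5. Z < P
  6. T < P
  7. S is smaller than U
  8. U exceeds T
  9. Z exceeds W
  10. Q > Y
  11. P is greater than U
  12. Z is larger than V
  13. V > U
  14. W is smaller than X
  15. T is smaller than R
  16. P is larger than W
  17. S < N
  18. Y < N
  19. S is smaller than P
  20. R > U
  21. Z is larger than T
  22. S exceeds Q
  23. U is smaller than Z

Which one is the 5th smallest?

W

Piecing the relations together gives one ordering: Y < Q < S < N < W < X < T < U < R < V < Z < P.
Counting 5 from the smallest end gives W.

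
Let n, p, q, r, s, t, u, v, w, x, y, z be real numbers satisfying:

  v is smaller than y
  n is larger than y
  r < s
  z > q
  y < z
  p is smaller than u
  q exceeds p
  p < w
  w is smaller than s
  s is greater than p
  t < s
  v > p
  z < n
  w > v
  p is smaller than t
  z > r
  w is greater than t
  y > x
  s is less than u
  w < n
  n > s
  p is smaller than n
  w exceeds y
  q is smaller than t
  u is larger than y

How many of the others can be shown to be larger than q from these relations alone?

The elements the relations force above q are t, w, s, z, n, u — no chain reaches any other.
That is 6.

6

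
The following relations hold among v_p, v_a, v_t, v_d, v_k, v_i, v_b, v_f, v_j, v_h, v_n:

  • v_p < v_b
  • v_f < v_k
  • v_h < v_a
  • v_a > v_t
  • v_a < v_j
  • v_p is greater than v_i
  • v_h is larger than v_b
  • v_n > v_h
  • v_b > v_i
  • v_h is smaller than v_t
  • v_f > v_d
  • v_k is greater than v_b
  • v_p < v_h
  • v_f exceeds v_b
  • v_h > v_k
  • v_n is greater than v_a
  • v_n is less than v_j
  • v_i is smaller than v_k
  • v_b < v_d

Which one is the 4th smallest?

v_d

The consecutive relations fix a unique order: v_i < v_p < v_b < v_d < v_f < v_k < v_h < v_t < v_a < v_n < v_j.
Counting 4 from the smallest end gives v_d.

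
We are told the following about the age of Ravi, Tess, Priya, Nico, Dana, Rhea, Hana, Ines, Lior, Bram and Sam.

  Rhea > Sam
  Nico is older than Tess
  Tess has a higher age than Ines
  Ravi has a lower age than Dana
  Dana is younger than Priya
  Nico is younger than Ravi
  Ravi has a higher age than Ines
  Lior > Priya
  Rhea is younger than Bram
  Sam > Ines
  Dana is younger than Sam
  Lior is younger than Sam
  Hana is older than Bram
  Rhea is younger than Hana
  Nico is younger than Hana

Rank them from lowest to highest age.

Ines < Tess < Nico < Ravi < Dana < Priya < Lior < Sam < Rhea < Bram < Hana

Nothing is placed below Ines, so it is least; from there Ines < Tess; Tess < Nico; Nico < Ravi; Ravi < Dana; Dana < Priya; Priya < Lior; Lior < Sam; Sam < Rhea; Rhea < Bram; Bram < Hana, each given directly.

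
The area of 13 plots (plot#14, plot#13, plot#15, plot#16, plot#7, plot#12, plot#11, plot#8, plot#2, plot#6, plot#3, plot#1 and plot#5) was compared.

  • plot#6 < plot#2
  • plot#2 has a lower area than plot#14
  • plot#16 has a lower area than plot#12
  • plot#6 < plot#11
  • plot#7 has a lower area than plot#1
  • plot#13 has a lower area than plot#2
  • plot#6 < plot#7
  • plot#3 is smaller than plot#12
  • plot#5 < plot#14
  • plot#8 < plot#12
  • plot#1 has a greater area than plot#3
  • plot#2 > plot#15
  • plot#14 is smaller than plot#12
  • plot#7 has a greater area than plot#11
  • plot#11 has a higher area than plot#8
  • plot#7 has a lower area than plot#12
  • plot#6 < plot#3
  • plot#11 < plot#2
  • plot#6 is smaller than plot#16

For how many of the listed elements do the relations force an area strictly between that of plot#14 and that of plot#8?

Chaining upward from plot#8 reaches: plot#11, plot#7, plot#2, plot#12, plot#1.
Chaining downward from plot#14 reaches: plot#15, plot#13, plot#6, plot#11, plot#2, plot#5.
Strictly between plot#8 and plot#14 are those in both lists: plot#11, plot#2 — 2 elements.

2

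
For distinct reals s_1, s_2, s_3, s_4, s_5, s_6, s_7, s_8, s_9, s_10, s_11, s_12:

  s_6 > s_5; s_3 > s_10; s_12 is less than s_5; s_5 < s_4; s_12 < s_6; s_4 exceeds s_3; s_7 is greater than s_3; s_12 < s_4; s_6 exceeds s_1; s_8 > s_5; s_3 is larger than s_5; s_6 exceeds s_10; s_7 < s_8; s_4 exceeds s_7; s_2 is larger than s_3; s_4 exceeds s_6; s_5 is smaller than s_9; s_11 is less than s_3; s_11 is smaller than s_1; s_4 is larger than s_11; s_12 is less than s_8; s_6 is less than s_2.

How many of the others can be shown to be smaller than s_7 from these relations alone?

5

The elements the relations force below s_7 are s_12, s_10, s_11, s_5, s_3 — no chain reaches any other.
That is 5.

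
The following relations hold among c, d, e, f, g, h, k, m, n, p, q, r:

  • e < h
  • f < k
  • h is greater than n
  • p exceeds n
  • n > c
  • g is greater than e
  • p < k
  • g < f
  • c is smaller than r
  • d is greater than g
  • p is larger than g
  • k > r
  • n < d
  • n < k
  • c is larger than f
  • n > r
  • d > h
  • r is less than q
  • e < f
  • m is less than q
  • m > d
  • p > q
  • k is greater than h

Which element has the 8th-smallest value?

d

Piecing the relations together gives one ordering: e < g < f < c < r < n < h < d < m < q < p < k.
Counting 8 from the smallest end gives d.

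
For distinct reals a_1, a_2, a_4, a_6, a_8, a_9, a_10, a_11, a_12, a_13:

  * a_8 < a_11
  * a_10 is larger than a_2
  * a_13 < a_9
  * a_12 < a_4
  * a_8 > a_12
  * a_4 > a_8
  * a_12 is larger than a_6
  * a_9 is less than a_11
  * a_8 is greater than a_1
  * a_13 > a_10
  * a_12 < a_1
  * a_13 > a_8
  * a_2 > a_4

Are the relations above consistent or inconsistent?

consistent

The single ordering a_6 < a_12 < a_1 < a_8 < a_4 < a_2 < a_10 < a_13 < a_9 < a_11 satisfies every listed relation, so no contradiction arises.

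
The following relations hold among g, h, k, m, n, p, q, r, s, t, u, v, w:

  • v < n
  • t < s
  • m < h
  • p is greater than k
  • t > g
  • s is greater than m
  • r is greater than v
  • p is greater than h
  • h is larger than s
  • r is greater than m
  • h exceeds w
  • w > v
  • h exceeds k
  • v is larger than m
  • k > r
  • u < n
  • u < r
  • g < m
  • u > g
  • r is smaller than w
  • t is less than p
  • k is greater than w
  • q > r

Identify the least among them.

m is not least since g < m; u is not least since g < u; t is not least since g < t; v is not least since m < v; r is not least since u < r; n is not least since v < n; w is not least since r < w; s is not least since m < s; k is not least since r < k; q is not least since r < q; h is not least since k < h; p is not least since t < p.
Only g has nothing below it, so g is the least.

g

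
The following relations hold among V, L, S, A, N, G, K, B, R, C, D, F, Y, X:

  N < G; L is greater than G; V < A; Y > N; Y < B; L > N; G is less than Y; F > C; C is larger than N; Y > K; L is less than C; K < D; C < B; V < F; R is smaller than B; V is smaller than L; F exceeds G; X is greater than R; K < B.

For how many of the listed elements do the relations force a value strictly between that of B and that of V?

Chaining upward from V reaches: A, L, C, F.
Chaining downward from B reaches: N, G, K, Y, L, C, R.
Strictly between V and B are those in both lists: L, C — 2 elements.

2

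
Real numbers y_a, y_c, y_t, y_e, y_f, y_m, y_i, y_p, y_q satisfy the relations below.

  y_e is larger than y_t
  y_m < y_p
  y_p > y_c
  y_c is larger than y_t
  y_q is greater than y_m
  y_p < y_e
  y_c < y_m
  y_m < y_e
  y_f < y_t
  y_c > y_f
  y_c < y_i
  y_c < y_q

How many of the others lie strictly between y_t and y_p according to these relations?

2

Chaining upward from y_t reaches: y_c, y_m, y_e, y_q, y_i.
Chaining downward from y_p reaches: y_f, y_c, y_m.
Strictly between y_t and y_p are those in both lists: y_c, y_m — 2 elements.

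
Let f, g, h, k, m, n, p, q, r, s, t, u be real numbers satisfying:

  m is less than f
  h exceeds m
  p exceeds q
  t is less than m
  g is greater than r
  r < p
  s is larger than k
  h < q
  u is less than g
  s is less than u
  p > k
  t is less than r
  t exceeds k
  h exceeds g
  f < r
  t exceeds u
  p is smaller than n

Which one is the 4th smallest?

Piecing the relations together gives one ordering: k < s < u < t < m < f < r < g < h < q < p < n.
The 4th smallest is t.

t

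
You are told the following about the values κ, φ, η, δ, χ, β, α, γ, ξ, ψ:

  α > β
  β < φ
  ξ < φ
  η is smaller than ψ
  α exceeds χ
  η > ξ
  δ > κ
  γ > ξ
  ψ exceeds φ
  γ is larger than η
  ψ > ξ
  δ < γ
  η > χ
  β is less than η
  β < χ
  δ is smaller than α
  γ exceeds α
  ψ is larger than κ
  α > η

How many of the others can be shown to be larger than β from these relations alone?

6

The elements the relations force above β are χ, η, φ, α, γ, ψ — no chain reaches any other.
That is 6.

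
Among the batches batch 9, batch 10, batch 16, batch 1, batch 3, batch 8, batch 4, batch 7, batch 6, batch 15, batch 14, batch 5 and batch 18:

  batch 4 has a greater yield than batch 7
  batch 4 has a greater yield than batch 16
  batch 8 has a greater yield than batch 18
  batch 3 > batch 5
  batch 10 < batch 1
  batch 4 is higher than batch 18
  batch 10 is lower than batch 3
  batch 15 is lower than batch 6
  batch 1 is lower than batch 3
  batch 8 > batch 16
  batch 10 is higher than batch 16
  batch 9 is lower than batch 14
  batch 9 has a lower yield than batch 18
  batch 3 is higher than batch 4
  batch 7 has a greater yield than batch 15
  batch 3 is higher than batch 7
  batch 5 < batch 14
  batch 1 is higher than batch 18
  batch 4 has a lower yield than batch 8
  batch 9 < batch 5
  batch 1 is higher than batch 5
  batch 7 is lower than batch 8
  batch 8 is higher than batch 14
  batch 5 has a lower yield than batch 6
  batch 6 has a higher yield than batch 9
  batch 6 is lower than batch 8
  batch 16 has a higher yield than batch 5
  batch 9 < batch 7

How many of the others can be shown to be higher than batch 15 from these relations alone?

5

Directly above batch 15: batch 6, batch 7.
One step further: batch 4, batch 3, batch 8 (5 so far).
No other element is forced above batch 15 by the given relations, so the count is 5.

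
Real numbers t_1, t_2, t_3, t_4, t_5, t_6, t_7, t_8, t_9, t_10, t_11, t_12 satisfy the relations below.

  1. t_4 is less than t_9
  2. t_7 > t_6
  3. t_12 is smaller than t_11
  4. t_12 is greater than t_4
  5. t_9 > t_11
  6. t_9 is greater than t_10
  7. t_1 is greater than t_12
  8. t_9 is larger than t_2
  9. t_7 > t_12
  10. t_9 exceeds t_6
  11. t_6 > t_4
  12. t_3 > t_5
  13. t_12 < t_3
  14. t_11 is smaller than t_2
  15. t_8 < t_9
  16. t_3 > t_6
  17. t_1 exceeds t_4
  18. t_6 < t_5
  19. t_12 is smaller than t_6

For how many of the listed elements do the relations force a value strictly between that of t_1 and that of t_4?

Chaining upward from t_4 reaches: t_12, t_6, t_11, t_5, t_2, t_7, t_3, t_9.
Chaining downward from t_1 reaches: t_12.
Strictly between t_4 and t_1 are those in both lists: t_12 — 1 element.

1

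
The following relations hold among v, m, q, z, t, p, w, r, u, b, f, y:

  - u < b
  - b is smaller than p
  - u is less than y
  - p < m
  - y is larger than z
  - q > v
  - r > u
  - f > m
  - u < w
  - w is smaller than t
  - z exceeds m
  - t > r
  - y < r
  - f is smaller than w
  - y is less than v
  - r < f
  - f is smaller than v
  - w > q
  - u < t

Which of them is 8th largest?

The consecutive relations fix a unique order: u < b < p < m < z < y < r < f < v < q < w < t.
Counting 8 from the largest end gives z.

z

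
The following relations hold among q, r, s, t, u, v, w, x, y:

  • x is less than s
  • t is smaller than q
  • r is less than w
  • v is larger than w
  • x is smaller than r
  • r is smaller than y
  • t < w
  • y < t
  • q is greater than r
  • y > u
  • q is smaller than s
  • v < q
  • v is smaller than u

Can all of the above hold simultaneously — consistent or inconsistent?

inconsistent

Chaining the given relations yields w < v < u < y < t, so w < t. But one relation states t < w. These cannot both hold.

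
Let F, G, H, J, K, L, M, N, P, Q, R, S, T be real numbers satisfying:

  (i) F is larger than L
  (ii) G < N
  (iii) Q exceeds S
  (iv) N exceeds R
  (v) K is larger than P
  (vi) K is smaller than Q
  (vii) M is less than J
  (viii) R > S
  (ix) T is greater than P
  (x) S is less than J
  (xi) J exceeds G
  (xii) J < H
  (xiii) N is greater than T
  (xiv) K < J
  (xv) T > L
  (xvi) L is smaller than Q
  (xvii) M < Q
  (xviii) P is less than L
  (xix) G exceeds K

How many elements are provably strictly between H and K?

2

Chaining upward from K reaches: G, J, N, Q.
Chaining downward from H reaches: P, S, G, M, J.
Strictly between K and H are those in both lists: G, J — 2 elements.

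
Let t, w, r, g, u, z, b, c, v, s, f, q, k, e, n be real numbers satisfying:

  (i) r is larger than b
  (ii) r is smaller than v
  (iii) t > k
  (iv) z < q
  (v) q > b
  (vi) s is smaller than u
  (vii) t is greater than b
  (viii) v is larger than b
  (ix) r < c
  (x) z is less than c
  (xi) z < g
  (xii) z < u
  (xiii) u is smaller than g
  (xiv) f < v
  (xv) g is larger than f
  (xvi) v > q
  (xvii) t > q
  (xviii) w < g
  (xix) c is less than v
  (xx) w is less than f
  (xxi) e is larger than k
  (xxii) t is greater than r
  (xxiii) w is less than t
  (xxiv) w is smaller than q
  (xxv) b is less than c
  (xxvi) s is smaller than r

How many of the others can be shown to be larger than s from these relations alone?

From s the given relations immediately reach r, u.
From those, c, g, v, t — 6 in total.
No other element is forced above s by the given relations, so the count is 6.

6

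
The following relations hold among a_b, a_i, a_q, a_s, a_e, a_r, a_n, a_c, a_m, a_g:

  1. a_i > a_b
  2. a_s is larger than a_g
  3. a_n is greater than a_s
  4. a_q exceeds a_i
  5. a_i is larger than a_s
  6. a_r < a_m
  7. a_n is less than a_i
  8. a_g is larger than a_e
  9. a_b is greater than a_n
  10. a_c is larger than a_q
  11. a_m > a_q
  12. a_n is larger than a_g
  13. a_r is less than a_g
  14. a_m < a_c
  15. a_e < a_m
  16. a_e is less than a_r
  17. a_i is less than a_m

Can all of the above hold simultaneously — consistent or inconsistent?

The single ordering a_e < a_r < a_g < a_s < a_n < a_b < a_i < a_q < a_m < a_c satisfies every listed relation, so no contradiction arises.

consistent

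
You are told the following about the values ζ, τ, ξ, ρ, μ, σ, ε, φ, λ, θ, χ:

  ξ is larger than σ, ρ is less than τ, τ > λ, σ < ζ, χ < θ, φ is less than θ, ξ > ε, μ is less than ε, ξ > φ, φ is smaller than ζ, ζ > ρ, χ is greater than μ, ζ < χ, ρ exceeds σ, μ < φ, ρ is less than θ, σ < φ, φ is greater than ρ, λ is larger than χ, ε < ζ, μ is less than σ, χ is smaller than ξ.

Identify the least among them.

σ is not least since μ < σ; ρ is not least since σ < ρ; φ is not least since σ < φ; ε is not least since μ < ε; ζ is not least since ρ < ζ; χ is not least since ζ < χ; λ is not least since χ < λ; θ is not least since ρ < θ; ξ is not least since ε < ξ; τ is not least since λ < τ.
Only μ has nothing below it, so μ is the least.

μ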